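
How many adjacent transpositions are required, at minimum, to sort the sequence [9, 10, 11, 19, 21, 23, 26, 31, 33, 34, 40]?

Each adjacent swap fixes exactly one inversion, so the minimum swap count equals the number of inversions.
Count inversions — for each element, later elements that are smaller:
9: none → 0
10: none → 0
11: none → 0
19: none → 0
21: none → 0
23: none → 0
26: none → 0
31: none → 0
33: none → 0
34: none → 0
40: none → 0
Total inversions: 0 + 0 + 0 + 0 + 0 + 0 + 0 + 0 + 0 + 0 + 0 = 0

There are 0 swaps.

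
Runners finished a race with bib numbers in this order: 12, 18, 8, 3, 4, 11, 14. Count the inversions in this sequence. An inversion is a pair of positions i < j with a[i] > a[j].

Inversion pairs (indices are 0-based):
(0,2): 12 > 8
(0,3): 12 > 3
(0,4): 12 > 4
(0,5): 12 > 11
(1,2): 18 > 8
(1,3): 18 > 3
(1,4): 18 > 4
(1,5): 18 > 11
(1,6): 18 > 14
(2,3): 8 > 3
(2,4): 8 > 4
That's 11 pairs.

11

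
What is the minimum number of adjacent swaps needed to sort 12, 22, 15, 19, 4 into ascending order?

6

The minimum number of adjacent swaps to sort an array equals its inversion count, since every such swap removes exactly one inversion.
Count inversions — for each element, later elements that are smaller:
12: 4 → 1
22: 15, 19, 4 → 3
15: 4 → 1
19: 4 → 1
4: none → 0
Total inversions: 1 + 3 + 1 + 1 + 0 = 6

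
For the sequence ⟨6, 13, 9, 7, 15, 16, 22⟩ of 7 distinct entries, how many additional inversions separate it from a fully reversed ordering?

Maximum inversions for 7 distinct elements is C(7, 2) = 7·6/2 = 21.
Current inversions — for each element, count later smaller elements:
6: 0
13: 2
9: 1
7: 0
15: 0
16: 0
22: 0
Current total: 0 + 2 + 1 + 0 + 0 + 0 + 0 = 3
Shortfall: 21 − 3 = 18

18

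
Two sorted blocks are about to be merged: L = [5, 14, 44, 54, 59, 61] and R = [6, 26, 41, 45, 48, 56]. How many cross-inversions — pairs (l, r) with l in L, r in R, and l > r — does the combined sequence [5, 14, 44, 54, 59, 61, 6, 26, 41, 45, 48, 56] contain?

Count, for every r in R, how many entries of L exceed r:
r = 6: 14, 44, 54, 59, 61 → 5
r = 26: 44, 54, 59, 61 → 4
r = 41: 44, 54, 59, 61 → 4
r = 45: 54, 59, 61 → 3
r = 48: 54, 59, 61 → 3
r = 56: 59, 61 → 2
Cross-inversions: 5 + 4 + 4 + 3 + 3 + 2 = 21

21 split inversions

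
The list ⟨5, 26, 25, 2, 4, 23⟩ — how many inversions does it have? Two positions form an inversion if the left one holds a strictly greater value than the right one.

Inversions: 9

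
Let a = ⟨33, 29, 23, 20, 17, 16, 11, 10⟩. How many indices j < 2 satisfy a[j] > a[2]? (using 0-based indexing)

The element at index 2 is 23.
Elements before it: 33, 29
Those larger than 23: 33, 29

2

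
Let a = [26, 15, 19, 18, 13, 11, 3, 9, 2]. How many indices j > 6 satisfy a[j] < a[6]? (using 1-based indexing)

The element at index 6 is 11.
Elements after it: 3, 9, 2
Those smaller than 11: 3, 9, 2

3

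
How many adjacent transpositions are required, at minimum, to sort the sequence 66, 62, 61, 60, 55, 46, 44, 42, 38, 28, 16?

55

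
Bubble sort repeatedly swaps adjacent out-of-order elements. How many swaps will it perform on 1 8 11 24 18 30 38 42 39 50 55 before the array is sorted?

2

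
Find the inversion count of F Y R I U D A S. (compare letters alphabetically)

For each element, count later entries that are smaller:
F → D, A → 2
Y → R, I, U, D, A, S → 6
R → I, D, A → 3
I → D, A → 2
U → D, A, S → 3
D → A → 1
A → none → 0
S → none → 0
Sum: 2 + 6 + 3 + 2 + 3 + 1 + 0 + 0 = 17

17 inversions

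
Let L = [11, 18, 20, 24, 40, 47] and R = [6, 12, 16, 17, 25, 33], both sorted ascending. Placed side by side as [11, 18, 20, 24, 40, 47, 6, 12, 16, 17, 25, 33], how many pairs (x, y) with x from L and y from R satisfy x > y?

25 cross-inversions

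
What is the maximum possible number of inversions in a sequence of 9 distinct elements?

36

A reversed (strictly descending) arrangement makes every pair an inversion, giving C(9, 2) inversions.
C(9, 2) = 9·8/2 = 36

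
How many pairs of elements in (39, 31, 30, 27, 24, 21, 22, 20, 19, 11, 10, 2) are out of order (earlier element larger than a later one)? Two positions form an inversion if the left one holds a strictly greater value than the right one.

Element-by-element contributions:
39 → 31, 30, 27, 24, 21, 22, 20, 19, 11, 10, 2 → 11
31 → 30, 27, 24, 21, 22, 20, 19, 11, 10, 2 → 10
30 → 27, 24, 21, 22, 20, 19, 11, 10, 2 → 9
27 → 24, 21, 22, 20, 19, 11, 10, 2 → 8
24 → 21, 22, 20, 19, 11, 10, 2 → 7
21 → 20, 19, 11, 10, 2 → 5
22 → 20, 19, 11, 10, 2 → 5
20 → 19, 11, 10, 2 → 4
19 → 11, 10, 2 → 3
11 → 10, 2 → 2
10 → 2 → 1
2 → none → 0
Sum: 11 + 10 + 9 + 8 + 7 + 5 + 5 + 4 + 3 + 2 + 1 + 0 = 65

65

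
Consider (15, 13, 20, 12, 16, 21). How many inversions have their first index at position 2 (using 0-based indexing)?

2

The element at index 2 is 20.
Elements after it: 12, 16, 21
Those smaller than 20: 12, 16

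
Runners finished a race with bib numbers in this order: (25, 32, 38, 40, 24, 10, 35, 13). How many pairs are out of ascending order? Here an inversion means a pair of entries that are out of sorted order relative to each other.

17 inversions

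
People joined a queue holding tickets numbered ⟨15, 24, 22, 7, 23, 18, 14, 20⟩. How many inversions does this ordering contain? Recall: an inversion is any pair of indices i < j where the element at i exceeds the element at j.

16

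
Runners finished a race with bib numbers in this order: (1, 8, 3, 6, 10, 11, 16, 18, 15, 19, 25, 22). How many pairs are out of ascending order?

Inversions: 5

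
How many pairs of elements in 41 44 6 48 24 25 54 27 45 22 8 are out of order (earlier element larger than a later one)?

31 inversions

Sweep left to right; for each value list the smaller values that follow it:
41 → 6, 24, 25, 27, 22, 8 → 6
44 → 6, 24, 25, 27, 22, 8 → 6
6 → none → 0
48 → 24, 25, 27, 45, 22, 8 → 6
24 → 22, 8 → 2
25 → 22, 8 → 2
54 → 27, 45, 22, 8 → 4
27 → 22, 8 → 2
45 → 22, 8 → 2
22 → 8 → 1
8 → none → 0
Sum: 6 + 6 + 0 + 6 + 2 + 2 + 4 + 2 + 2 + 1 + 0 = 31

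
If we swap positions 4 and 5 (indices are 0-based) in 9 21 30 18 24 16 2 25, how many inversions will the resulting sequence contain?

13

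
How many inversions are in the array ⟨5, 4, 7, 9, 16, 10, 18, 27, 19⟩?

3

For each element, count later entries that are smaller:
5 → 4 → 1
4 → none → 0
7 → none → 0
9 → none → 0
16 → 10 → 1
10 → none → 0
18 → none → 0
27 → 19 → 1
19 → none → 0
Sum: 1 + 0 + 0 + 0 + 1 + 0 + 0 + 1 + 0 = 3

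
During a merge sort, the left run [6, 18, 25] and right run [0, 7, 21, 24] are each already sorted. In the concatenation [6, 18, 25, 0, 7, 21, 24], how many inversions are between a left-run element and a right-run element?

Split inversions: 7

For each element r of the right run, count left-run elements greater than r:
r = 0: 6, 18, 25 → 3
r = 7: 18, 25 → 2
r = 21: 25 → 1
r = 24: 25 → 1
Cross-inversions: 3 + 2 + 1 + 1 = 7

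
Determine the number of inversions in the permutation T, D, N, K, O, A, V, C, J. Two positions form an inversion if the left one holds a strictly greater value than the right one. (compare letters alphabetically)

There are 21 out-of-order pairs.

Element-by-element contributions:
T → D, N, K, O, A, C, J → 7
D → A, C → 2
N → K, A, C, J → 4
K → A, C, J → 3
O → A, C, J → 3
A → none → 0
V → C, J → 2
C → none → 0
J → none → 0
Sum: 7 + 2 + 4 + 3 + 3 + 0 + 2 + 0 + 0 = 21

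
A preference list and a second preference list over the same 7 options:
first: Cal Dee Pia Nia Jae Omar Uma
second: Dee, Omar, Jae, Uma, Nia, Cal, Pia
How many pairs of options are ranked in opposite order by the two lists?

Pairs: 13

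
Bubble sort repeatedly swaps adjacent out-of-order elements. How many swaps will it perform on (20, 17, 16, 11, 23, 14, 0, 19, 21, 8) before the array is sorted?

Minimum adjacent swaps = number of inversions (each swap of adjacent out-of-order elements removes one inversion and no swap can remove more).
Count inversions — for each element, later elements that are smaller:
20: 17, 16, 11, 14, 0, 19, 8 → 7
17: 16, 11, 14, 0, 8 → 5
16: 11, 14, 0, 8 → 4
11: 0, 8 → 2
23: 14, 0, 19, 21, 8 → 5
14: 0, 8 → 2
0: none → 0
19: 8 → 1
21: 8 → 1
8: none → 0
Total inversions: 7 + 5 + 4 + 2 + 5 + 2 + 0 + 1 + 1 + 0 = 27

27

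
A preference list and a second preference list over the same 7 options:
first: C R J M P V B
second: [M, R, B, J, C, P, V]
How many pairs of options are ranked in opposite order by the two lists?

9

Assign each item its position (1..7) in the first ordering, then rewrite the second ordering as that position sequence:
positions: C→1, R→2, J→3, M→4, P→5, V→6, B→7
second ordering as positions: [4, 2, 7, 3, 1, 5, 6]
Discordant pairs = inversions in this position sequence.
4: 2, 3, 1 → 3
2: 1 → 1
7: 3, 1, 5, 6 → 4
3: 1 → 1
1: 0
5: 0
6: 0
Total: 3 + 1 + 4 + 1 + 0 + 0 + 0 = 9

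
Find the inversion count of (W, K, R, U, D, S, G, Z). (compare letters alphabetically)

Element-by-element contributions:
W → K, R, U, D, S, G → 6
K → D, G → 2
R → D, G → 2
U → D, S, G → 3
D → none → 0
S → G → 1
G → none → 0
Z → none → 0
Sum: 6 + 2 + 2 + 3 + 0 + 1 + 0 + 0 = 14

14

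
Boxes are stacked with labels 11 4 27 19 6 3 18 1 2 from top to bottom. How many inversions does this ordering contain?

26

Element-by-element contributions:
11 → 4, 6, 3, 1, 2 → 5
4 → 3, 1, 2 → 3
27 → 19, 6, 3, 18, 1, 2 → 6
19 → 6, 3, 18, 1, 2 → 5
6 → 3, 1, 2 → 3
3 → 1, 2 → 2
18 → 1, 2 → 2
1 → none → 0
2 → none → 0
Sum: 5 + 3 + 6 + 5 + 3 + 2 + 2 + 0 + 0 = 26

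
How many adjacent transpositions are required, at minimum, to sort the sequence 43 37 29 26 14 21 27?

Swaps: 17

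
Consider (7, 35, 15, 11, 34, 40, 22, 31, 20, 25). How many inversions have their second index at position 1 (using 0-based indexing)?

0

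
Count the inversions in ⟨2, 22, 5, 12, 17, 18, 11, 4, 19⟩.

Count, for each position, how many later elements it exceeds:
2: 0
22: 7
5: 1
12: 2
17: 2
18: 2
11: 1
4: 0
19: 0
Sum: 0 + 7 + 1 + 2 + 2 + 2 + 1 + 0 + 0 = 15

15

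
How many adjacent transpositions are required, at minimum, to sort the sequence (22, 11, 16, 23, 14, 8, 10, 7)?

The minimum number of adjacent swaps to sort an array equals its inversion count, since every such swap removes exactly one inversion.
Count inversions — for each element, later elements that are smaller:
22: 11, 16, 14, 8, 10, 7 → 6
11: 8, 10, 7 → 3
16: 14, 8, 10, 7 → 4
23: 14, 8, 10, 7 → 4
14: 8, 10, 7 → 3
8: 7 → 1
10: 7 → 1
7: none → 0
Total inversions: 6 + 3 + 4 + 4 + 3 + 1 + 1 + 0 = 22

22 adjacent swaps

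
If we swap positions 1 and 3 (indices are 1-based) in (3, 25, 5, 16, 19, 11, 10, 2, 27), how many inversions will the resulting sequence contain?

Positions 1 and 3 hold 3 and 5; after swapping, the array is [5, 25, 3, 16, 19, 11, 10, 2, 27].
For each element, count later entries that are smaller:
5 → 3, 2 → 2
25 → 3, 16, 19, 11, 10, 2 → 6
3 → 2 → 1
16 → 11, 10, 2 → 3
19 → 11, 10, 2 → 3
11 → 10, 2 → 2
10 → 2 → 1
2 → none → 0
27 → none → 0
Sum: 2 + 6 + 1 + 3 + 3 + 2 + 1 + 0 + 0 = 18

18 inversions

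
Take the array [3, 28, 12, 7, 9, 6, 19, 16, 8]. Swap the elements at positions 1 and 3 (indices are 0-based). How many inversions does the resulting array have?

Inversions: 14

Positions 1 and 3 hold 28 and 7; after swapping, the array is [3, 7, 12, 28, 9, 6, 19, 16, 8].
For each element, count later entries that are smaller:
3: 0
7: 1
12: 3
28: 5
9: 2
6: 0
19: 2
16: 1
8: 0
Sum: 0 + 1 + 3 + 5 + 2 + 0 + 2 + 1 + 0 = 14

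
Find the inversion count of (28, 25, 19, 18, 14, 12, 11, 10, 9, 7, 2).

55 out-of-order pairs

For each element, count later entries that are smaller:
28: 10
25: 9
19: 8
18: 7
14: 6
12: 5
11: 4
10: 3
9: 2
7: 1
2: 0
Sum: 10 + 9 + 8 + 7 + 6 + 5 + 4 + 3 + 2 + 1 + 0 = 55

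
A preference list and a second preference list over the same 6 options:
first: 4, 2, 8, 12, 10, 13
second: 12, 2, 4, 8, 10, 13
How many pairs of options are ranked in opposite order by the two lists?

4

Assign each item its position (1..6) in the first ordering, then rewrite the second ordering as that position sequence:
positions: 4→1, 2→2, 8→3, 12→4, 10→5, 13→6
second ordering as positions: [4, 2, 1, 3, 5, 6]
Discordant pairs = inversions in this position sequence.
4: 2, 1, 3 → 3
2: 1 → 1
1: 0
3: 0
5: 0
6: 0
Total: 3 + 1 + 0 + 0 + 0 + 0 = 4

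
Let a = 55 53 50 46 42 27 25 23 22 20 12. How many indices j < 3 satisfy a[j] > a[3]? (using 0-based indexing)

The element at index 3 is 46.
Elements before it: 55, 53, 50
Those larger than 46: 55, 53, 50

3 such elements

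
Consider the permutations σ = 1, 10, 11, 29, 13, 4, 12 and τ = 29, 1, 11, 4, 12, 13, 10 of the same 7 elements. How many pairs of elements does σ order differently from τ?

Assign each item its position (1..7) in the first ordering, then rewrite the second ordering as that position sequence:
positions: 1→1, 10→2, 11→3, 29→4, 13→5, 4→6, 12→7
second ordering as positions: [4, 1, 3, 6, 7, 5, 2]
Discordant pairs = inversions in this position sequence.
4: 1, 3, 2 → 3
1: 0
3: 2 → 1
6: 5, 2 → 2
7: 5, 2 → 2
5: 2 → 1
2: 0
Total: 3 + 0 + 1 + 2 + 2 + 1 + 0 = 9

9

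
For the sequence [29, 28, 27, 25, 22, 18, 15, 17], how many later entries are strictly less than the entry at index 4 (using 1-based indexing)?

4 such elements

The element at index 4 is 25.
Elements after it: 22, 18, 15, 17
Those smaller than 25: 22, 18, 15, 17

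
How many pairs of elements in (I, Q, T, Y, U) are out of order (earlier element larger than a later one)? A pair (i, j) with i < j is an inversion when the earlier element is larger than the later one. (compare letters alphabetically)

Sweep left to right; for each value list the smaller values that follow it:
I: 0
Q: 0
T: 0
Y: 1
U: 0
Sum: 0 + 0 + 0 + 1 + 0 = 1

Inversions: 1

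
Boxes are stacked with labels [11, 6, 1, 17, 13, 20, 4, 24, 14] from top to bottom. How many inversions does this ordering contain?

12

Count, for each position, how many later elements it exceeds:
11 → 6, 1, 4 → 3
6 → 1, 4 → 2
1 → none → 0
17 → 13, 4, 14 → 3
13 → 4 → 1
20 → 4, 14 → 2
4 → none → 0
24 → 14 → 1
14 → none → 0
Sum: 3 + 2 + 0 + 3 + 1 + 2 + 0 + 1 + 0 = 12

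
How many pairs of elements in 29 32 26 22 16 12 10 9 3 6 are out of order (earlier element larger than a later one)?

43 inversions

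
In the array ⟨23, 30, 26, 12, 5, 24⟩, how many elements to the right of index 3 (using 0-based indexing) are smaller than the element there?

1 such element

The element at index 3 is 12.
Elements after it: 5, 24
Those smaller than 12: 5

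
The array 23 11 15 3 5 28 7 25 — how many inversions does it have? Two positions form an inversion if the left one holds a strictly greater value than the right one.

13 out-of-order pairs

Element-by-element contributions:
23 → 11, 15, 3, 5, 7 → 5
11 → 3, 5, 7 → 3
15 → 3, 5, 7 → 3
3 → none → 0
5 → none → 0
28 → 7, 25 → 2
7 → none → 0
25 → none → 0
Sum: 5 + 3 + 3 + 0 + 0 + 2 + 0 + 0 = 13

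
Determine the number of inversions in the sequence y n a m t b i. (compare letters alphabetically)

Count, for each position, how many later elements it exceeds:
y → n, a, m, t, b, i → 6
n → a, m, b, i → 4
a → none → 0
m → b, i → 2
t → b, i → 2
b → none → 0
i → none → 0
Sum: 6 + 4 + 0 + 2 + 2 + 0 + 0 = 14

There are 14 inversions.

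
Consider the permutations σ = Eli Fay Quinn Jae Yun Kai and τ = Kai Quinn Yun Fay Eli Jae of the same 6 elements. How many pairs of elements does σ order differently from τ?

11

Assign each item its position (1..6) in the first ordering, then rewrite the second ordering as that position sequence:
positions: Eli→1, Fay→2, Quinn→3, Jae→4, Yun→5, Kai→6
second ordering as positions: [6, 3, 5, 2, 1, 4]
Discordant pairs = inversions in this position sequence.
6: 3, 5, 2, 1, 4 → 5
3: 2, 1 → 2
5: 2, 1, 4 → 3
2: 1 → 1
1: 0
4: 0
Total: 5 + 2 + 3 + 1 + 0 + 0 = 11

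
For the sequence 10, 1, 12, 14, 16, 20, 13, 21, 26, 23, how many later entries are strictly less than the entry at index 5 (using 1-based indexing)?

The element at index 5 is 16.
Elements after it: 20, 13, 21, 26, 23
Those smaller than 16: 13

1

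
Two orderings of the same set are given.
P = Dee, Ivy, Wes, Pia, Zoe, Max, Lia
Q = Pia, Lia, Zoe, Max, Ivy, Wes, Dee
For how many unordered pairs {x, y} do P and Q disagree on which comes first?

Assign each item its position (1..7) in the first ordering, then rewrite the second ordering as that position sequence:
positions: Dee→1, Ivy→2, Wes→3, Pia→4, Zoe→5, Max→6, Lia→7
second ordering as positions: [4, 7, 5, 6, 2, 3, 1]
Discordant pairs = inversions in this position sequence.
4: 2, 3, 1 → 3
7: 5, 6, 2, 3, 1 → 5
5: 2, 3, 1 → 3
6: 2, 3, 1 → 3
2: 1 → 1
3: 1 → 1
1: 0
Total: 3 + 5 + 3 + 3 + 1 + 1 + 0 = 16

16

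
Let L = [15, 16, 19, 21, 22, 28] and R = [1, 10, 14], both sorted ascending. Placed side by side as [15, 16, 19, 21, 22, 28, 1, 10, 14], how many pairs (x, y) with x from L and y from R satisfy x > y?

Take each right-half value and tally the left-half values above it:
r = 1: 15, 16, 19, 21, 22, 28 → 6
r = 10: 15, 16, 19, 21, 22, 28 → 6
r = 14: 15, 16, 19, 21, 22, 28 → 6
Cross-inversions: 6 + 6 + 6 = 18

18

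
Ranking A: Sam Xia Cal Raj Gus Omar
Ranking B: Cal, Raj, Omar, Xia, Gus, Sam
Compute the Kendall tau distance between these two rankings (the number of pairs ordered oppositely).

9

Assign each item its position (1..6) in the first ordering, then rewrite the second ordering as that position sequence:
positions: Sam→1, Xia→2, Cal→3, Raj→4, Gus→5, Omar→6
second ordering as positions: [3, 4, 6, 2, 5, 1]
Discordant pairs = inversions in this position sequence.
3: 2, 1 → 2
4: 2, 1 → 2
6: 2, 5, 1 → 3
2: 1 → 1
5: 1 → 1
1: 0
Total: 2 + 2 + 3 + 1 + 1 + 0 = 9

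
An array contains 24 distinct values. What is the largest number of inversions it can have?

The maximum occurs when the array is in strictly decreasing order: every one of the C(24, 2) pairs is inverted.
C(24, 2) = 24·23/2 = 276

Inversions: 276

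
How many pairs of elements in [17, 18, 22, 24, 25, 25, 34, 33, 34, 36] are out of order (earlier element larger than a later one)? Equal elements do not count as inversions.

1 inversion

Count, for each position, how many later elements it exceeds:
17: 0
18: 0
22: 0
24: 0
25: 0
25: 0
34: 1
33: 0
34: 0
36: 0
Sum: 0 + 0 + 0 + 0 + 0 + 0 + 1 + 0 + 0 + 0 = 1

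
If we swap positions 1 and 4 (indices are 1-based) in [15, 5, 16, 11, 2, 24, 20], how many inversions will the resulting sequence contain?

Inversions: 7

Positions 1 and 4 hold 15 and 11; after swapping, the array is [11, 5, 16, 15, 2, 24, 20].
Element-by-element contributions:
11: 2
5: 1
16: 2
15: 1
2: 0
24: 1
20: 0
Sum: 2 + 1 + 2 + 1 + 0 + 1 + 0 = 7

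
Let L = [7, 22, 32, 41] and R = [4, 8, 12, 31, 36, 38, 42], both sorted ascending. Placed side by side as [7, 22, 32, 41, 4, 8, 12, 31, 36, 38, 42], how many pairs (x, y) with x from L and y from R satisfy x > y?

14 cross-inversions

Take each right-half value and tally the left-half values above it:
r = 4: 7, 22, 32, 41 → 4
r = 8: 22, 32, 41 → 3
r = 12: 22, 32, 41 → 3
r = 31: 32, 41 → 2
r = 36: 41 → 1
r = 38: 41 → 1
r = 42: none → 0
Cross-inversions: 4 + 3 + 3 + 2 + 1 + 1 + 0 = 14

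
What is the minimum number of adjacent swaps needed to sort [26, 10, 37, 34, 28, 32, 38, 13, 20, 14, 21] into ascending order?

Each adjacent swap fixes exactly one inversion, so the minimum swap count equals the number of inversions.
Count inversions — for each element, later elements that are smaller:
26: 10, 13, 20, 14, 21 → 5
10: none → 0
37: 34, 28, 32, 13, 20, 14, 21 → 7
34: 28, 32, 13, 20, 14, 21 → 6
28: 13, 20, 14, 21 → 4
32: 13, 20, 14, 21 → 4
38: 13, 20, 14, 21 → 4
13: none → 0
20: 14 → 1
14: none → 0
21: none → 0
Total inversions: 5 + 0 + 7 + 6 + 4 + 4 + 4 + 0 + 1 + 0 + 0 = 31

31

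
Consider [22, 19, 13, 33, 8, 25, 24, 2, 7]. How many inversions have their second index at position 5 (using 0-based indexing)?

1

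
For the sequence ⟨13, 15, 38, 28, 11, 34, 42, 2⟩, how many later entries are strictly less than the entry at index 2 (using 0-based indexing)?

4

The element at index 2 is 38.
Elements after it: 28, 11, 34, 42, 2
Those smaller than 38: 28, 11, 34, 2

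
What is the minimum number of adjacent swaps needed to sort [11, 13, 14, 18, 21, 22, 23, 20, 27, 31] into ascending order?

3 adjacent swaps

The minimum number of adjacent swaps to sort an array equals its inversion count, since every such swap removes exactly one inversion.
Count inversions — for each element, later elements that are smaller:
11: none → 0
13: none → 0
14: none → 0
18: none → 0
21: 20 → 1
22: 20 → 1
23: 20 → 1
20: none → 0
27: none → 0
31: none → 0
Total inversions: 0 + 0 + 0 + 0 + 1 + 1 + 1 + 0 + 0 + 0 = 3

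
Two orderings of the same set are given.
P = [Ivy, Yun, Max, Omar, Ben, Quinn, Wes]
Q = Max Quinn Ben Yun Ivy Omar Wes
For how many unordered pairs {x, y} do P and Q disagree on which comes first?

10 disagreeing pairs

Assign each item its position (1..7) in the first ordering, then rewrite the second ordering as that position sequence:
positions: Ivy→1, Yun→2, Max→3, Omar→4, Ben→5, Quinn→6, Wes→7
second ordering as positions: [3, 6, 5, 2, 1, 4, 7]
Discordant pairs = inversions in this position sequence.
3: 2, 1 → 2
6: 5, 2, 1, 4 → 4
5: 2, 1, 4 → 3
2: 1 → 1
1: 0
4: 0
7: 0
Total: 2 + 4 + 3 + 1 + 0 + 0 + 0 = 10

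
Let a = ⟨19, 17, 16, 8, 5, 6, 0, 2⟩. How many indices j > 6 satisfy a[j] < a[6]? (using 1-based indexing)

2

The element at index 6 is 6.
Elements after it: 0, 2
Those smaller than 6: 0, 2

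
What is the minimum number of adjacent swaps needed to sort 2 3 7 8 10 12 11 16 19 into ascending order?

There is 1 adjacent swap.

Each adjacent swap fixes exactly one inversion, so the minimum swap count equals the number of inversions.
Count inversions — for each element, later elements that are smaller:
2: none → 0
3: none → 0
7: none → 0
8: none → 0
10: none → 0
12: 11 → 1
11: none → 0
16: none → 0
19: none → 0
Total inversions: 0 + 0 + 0 + 0 + 0 + 1 + 0 + 0 + 0 = 1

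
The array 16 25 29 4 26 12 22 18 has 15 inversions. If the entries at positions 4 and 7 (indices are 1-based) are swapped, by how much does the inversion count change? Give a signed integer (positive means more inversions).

+3

Positions 4 and 7 hold 4 and 22; after swapping, the array is [16, 25, 29, 22, 26, 12, 4, 18].
Element-by-element contributions:
16: 2
25: 4
29: 5
22: 3
26: 3
12: 1
4: 0
18: 0
Sum: 2 + 4 + 5 + 3 + 3 + 1 + 0 + 0 = 18
Change: 18 − 15 = +3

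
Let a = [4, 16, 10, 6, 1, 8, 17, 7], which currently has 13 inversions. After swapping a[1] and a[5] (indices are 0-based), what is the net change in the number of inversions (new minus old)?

-3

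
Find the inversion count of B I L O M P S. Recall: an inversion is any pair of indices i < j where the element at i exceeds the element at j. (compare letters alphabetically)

Inversion pairs (indices are 0-based):
(3,4): O > M
That's 1 pair.

1 inversion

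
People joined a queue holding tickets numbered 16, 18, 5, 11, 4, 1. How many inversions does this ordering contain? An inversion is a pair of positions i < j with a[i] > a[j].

There are 13 inversions.

For each element, count later entries that are smaller:
16 → 5, 11, 4, 1 → 4
18 → 5, 11, 4, 1 → 4
5 → 4, 1 → 2
11 → 4, 1 → 2
4 → 1 → 1
1 → none → 0
Sum: 4 + 4 + 2 + 2 + 1 + 0 = 13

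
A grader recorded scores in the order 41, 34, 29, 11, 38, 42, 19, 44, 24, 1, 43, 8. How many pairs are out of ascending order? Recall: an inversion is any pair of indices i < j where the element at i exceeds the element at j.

38 out-of-order pairs

Element-by-element contributions:
41: 8
34: 6
29: 5
11: 2
38: 4
42: 4
19: 2
44: 4
24: 2
1: 0
43: 1
8: 0
Sum: 8 + 6 + 5 + 2 + 4 + 4 + 2 + 4 + 2 + 0 + 1 + 0 = 38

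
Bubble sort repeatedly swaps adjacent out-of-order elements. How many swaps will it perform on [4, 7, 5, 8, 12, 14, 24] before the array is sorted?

Each adjacent swap fixes exactly one inversion, so the minimum swap count equals the number of inversions.
Count inversions — for each element, later elements that are smaller:
4: none → 0
7: 5 → 1
5: none → 0
8: none → 0
12: none → 0
14: none → 0
24: none → 0
Total inversions: 0 + 1 + 0 + 0 + 0 + 0 + 0 = 1

There is 1 adjacent swap.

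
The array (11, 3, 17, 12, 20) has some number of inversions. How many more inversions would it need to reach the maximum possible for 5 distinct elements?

8 inversions short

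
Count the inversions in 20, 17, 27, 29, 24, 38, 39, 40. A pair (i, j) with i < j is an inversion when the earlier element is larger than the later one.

3

For each element, count later entries that are smaller:
20: 1
17: 0
27: 1
29: 1
24: 0
38: 0
39: 0
40: 0
Sum: 1 + 0 + 1 + 1 + 0 + 0 + 0 + 0 = 3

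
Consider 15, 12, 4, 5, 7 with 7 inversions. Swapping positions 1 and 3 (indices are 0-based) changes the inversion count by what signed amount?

Positions 1 and 3 hold 12 and 5; after swapping, the array is [15, 5, 4, 12, 7].
Element-by-element contributions:
15: 4
5: 1
4: 0
12: 1
7: 0
Sum: 4 + 1 + 0 + 1 + 0 = 6
Change: 6 − 7 = -1

-1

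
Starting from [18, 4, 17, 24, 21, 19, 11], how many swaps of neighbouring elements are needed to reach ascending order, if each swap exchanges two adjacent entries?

10 adjacent swaps

The minimum number of adjacent swaps to sort an array equals its inversion count, since every such swap removes exactly one inversion.
Count inversions — for each element, later elements that are smaller:
18: 4, 17, 11 → 3
4: none → 0
17: 11 → 1
24: 21, 19, 11 → 3
21: 19, 11 → 2
19: 11 → 1
11: none → 0
Total inversions: 3 + 0 + 1 + 3 + 2 + 1 + 0 = 10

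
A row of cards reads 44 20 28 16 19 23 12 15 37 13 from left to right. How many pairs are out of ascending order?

Element-by-element contributions:
44 → 20, 28, 16, 19, 23, 12, 15, 37, 13 → 9
20 → 16, 19, 12, 15, 13 → 5
28 → 16, 19, 23, 12, 15, 13 → 6
16 → 12, 15, 13 → 3
19 → 12, 15, 13 → 3
23 → 12, 15, 13 → 3
12 → none → 0
15 → 13 → 1
37 → 13 → 1
13 → none → 0
Sum: 9 + 5 + 6 + 3 + 3 + 3 + 0 + 1 + 1 + 0 = 31

31 inversions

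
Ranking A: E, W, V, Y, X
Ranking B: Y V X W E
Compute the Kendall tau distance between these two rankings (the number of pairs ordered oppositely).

8 discordant pairs

Assign each item its position (1..5) in the first ordering, then rewrite the second ordering as that position sequence:
positions: E→1, W→2, V→3, Y→4, X→5
second ordering as positions: [4, 3, 5, 2, 1]
Discordant pairs = inversions in this position sequence.
4: 3, 2, 1 → 3
3: 2, 1 → 2
5: 2, 1 → 2
2: 1 → 1
1: 0
Total: 3 + 2 + 2 + 1 + 0 = 8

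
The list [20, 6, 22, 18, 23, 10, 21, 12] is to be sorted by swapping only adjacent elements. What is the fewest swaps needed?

The minimum number of adjacent swaps to sort an array equals its inversion count, since every such swap removes exactly one inversion.
Count inversions — for each element, later elements that are smaller:
20: 6, 18, 10, 12 → 4
6: none → 0
22: 18, 10, 21, 12 → 4
18: 10, 12 → 2
23: 10, 21, 12 → 3
10: none → 0
21: 12 → 1
12: none → 0
Total inversions: 4 + 0 + 4 + 2 + 3 + 0 + 1 + 0 = 14

14 adjacent swaps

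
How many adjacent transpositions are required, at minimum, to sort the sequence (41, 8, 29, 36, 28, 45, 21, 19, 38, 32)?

The minimum number of adjacent swaps to sort an array equals its inversion count, since every such swap removes exactly one inversion.
Count inversions — for each element, later elements that are smaller:
41: 8, 29, 36, 28, 21, 19, 38, 32 → 8
8: none → 0
29: 28, 21, 19 → 3
36: 28, 21, 19, 32 → 4
28: 21, 19 → 2
45: 21, 19, 38, 32 → 4
21: 19 → 1
19: none → 0
38: 32 → 1
32: none → 0
Total inversions: 8 + 0 + 3 + 4 + 2 + 4 + 1 + 0 + 1 + 0 = 23

23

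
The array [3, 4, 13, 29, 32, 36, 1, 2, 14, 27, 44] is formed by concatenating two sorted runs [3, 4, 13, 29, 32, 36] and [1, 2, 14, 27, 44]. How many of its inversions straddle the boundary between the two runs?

18 split inversions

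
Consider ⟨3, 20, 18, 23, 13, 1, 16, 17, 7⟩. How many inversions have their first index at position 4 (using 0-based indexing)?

The element at index 4 is 13.
Elements after it: 1, 16, 17, 7
Those smaller than 13: 1, 7

2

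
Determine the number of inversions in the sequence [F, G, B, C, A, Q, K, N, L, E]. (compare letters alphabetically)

18 inversions

Sweep left to right; for each value list the smaller values that follow it:
F: 4
G: 4
B: 1
C: 1
A: 0
Q: 4
K: 1
N: 2
L: 1
E: 0
Sum: 4 + 4 + 1 + 1 + 0 + 4 + 1 + 2 + 1 + 0 = 18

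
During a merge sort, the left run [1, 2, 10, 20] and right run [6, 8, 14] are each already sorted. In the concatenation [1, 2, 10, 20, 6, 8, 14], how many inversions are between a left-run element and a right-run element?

For each element r of the right run, count left-run elements greater than r:
r = 6: 10, 20 → 2
r = 8: 10, 20 → 2
r = 14: 20 → 1
Cross-inversions: 2 + 2 + 1 = 5

5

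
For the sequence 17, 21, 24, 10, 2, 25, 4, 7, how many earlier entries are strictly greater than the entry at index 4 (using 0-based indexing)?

The element at index 4 is 2.
Elements before it: 17, 21, 24, 10
Those larger than 2: 17, 21, 24, 10

4 such elements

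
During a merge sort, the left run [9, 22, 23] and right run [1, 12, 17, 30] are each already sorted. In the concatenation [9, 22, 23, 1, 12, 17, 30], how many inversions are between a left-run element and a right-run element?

7 split inversions

For each element r of the right run, count left-run elements greater than r:
r = 1: 9, 22, 23 → 3
r = 12: 22, 23 → 2
r = 17: 22, 23 → 2
r = 30: none → 0
Cross-inversions: 3 + 2 + 2 + 0 = 7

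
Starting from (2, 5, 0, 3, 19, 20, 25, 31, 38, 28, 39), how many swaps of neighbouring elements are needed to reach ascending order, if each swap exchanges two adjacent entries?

5

Minimum adjacent swaps = number of inversions (each swap of adjacent out-of-order elements removes one inversion and no swap can remove more).
Count inversions — for each element, later elements that are smaller:
2: 0 → 1
5: 0, 3 → 2
0: none → 0
3: none → 0
19: none → 0
20: none → 0
25: none → 0
31: 28 → 1
38: 28 → 1
28: none → 0
39: none → 0
Total inversions: 1 + 2 + 0 + 0 + 0 + 0 + 0 + 1 + 1 + 0 + 0 = 5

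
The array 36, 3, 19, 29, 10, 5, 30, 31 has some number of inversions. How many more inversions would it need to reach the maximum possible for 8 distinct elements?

Maximum inversions for 8 distinct elements is C(8, 2) = 8·7/2 = 28.
Current inversions — for each element, count later smaller elements:
36: 7
3: 0
19: 2
29: 2
10: 1
5: 0
30: 0
31: 0
Current total: 7 + 0 + 2 + 2 + 1 + 0 + 0 + 0 = 12
Shortfall: 28 − 12 = 16

16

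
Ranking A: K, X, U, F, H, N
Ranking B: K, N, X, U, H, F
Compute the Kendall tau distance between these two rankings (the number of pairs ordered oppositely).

Assign each item its position (1..6) in the first ordering, then rewrite the second ordering as that position sequence:
positions: K→1, X→2, U→3, F→4, H→5, N→6
second ordering as positions: [1, 6, 2, 3, 5, 4]
Discordant pairs = inversions in this position sequence.
1: 0
6: 2, 3, 5, 4 → 4
2: 0
3: 0
5: 4 → 1
4: 0
Total: 0 + 4 + 0 + 0 + 1 + 0 = 5

5 discordant pairs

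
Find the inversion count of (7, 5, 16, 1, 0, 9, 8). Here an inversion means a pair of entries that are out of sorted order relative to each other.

Inversion pairs (indices are 1-based):
(1,2): 7 > 5
(1,4): 7 > 1
(1,5): 7 > 0
(2,4): 5 > 1
(2,5): 5 > 0
(3,4): 16 > 1
(3,5): 16 > 0
(3,6): 16 > 9
(3,7): 16 > 8
(4,5): 1 > 0
(6,7): 9 > 8
That's 11 pairs.

There are 11 inversions.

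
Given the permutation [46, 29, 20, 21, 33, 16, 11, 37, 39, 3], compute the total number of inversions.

For each element, count later entries that are smaller:
46 → 29, 20, 21, 33, 16, 11, 37, 39, 3 → 9
29 → 20, 21, 16, 11, 3 → 5
20 → 16, 11, 3 → 3
21 → 16, 11, 3 → 3
33 → 16, 11, 3 → 3
16 → 11, 3 → 2
11 → 3 → 1
37 → 3 → 1
39 → 3 → 1
3 → none → 0
Sum: 9 + 5 + 3 + 3 + 3 + 2 + 1 + 1 + 1 + 0 = 28

There are 28 inversions.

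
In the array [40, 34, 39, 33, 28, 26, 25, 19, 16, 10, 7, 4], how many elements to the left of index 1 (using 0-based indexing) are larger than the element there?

The element at index 1 is 34.
Elements before it: 40
Those larger than 34: 40

1 such element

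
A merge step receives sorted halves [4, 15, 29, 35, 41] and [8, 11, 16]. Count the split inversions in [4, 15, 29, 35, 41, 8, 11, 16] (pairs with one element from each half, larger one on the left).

There are 11 split inversions.

Count, for every r in R, how many entries of L exceed r:
r = 8: 15, 29, 35, 41 → 4
r = 11: 15, 29, 35, 41 → 4
r = 16: 29, 35, 41 → 3
Cross-inversions: 4 + 4 + 3 = 11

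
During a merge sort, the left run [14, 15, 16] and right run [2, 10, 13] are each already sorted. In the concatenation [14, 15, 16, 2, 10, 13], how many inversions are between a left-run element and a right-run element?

Split inversions: 9

Count, for every r in R, how many entries of L exceed r:
r = 2: 14, 15, 16 → 3
r = 10: 14, 15, 16 → 3
r = 13: 14, 15, 16 → 3
Cross-inversions: 3 + 3 + 3 = 9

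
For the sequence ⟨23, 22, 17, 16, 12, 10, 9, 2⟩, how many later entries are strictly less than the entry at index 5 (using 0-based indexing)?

The element at index 5 is 10.
Elements after it: 9, 2
Those smaller than 10: 9, 2

2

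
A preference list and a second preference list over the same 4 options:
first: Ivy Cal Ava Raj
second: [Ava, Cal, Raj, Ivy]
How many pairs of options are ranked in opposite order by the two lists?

There are 4 pairs.

Assign each item its position (1..4) in the first ordering, then rewrite the second ordering as that position sequence:
positions: Ivy→1, Cal→2, Ava→3, Raj→4
second ordering as positions: [3, 2, 4, 1]
Discordant pairs = inversions in this position sequence.
3: 2, 1 → 2
2: 1 → 1
4: 1 → 1
1: 0
Total: 2 + 1 + 1 + 0 = 4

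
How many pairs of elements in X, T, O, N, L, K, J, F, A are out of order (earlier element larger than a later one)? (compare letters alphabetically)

Element-by-element contributions:
X: 8
T: 7
O: 6
N: 5
L: 4
K: 3
J: 2
F: 1
A: 0
Sum: 8 + 7 + 6 + 5 + 4 + 3 + 2 + 1 + 0 = 36

There are 36 inversions.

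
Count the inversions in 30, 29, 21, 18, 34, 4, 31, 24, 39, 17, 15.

Count, for each position, how many later elements it exceeds:
30: 7
29: 6
21: 4
18: 3
34: 5
4: 0
31: 3
24: 2
39: 2
17: 1
15: 0
Sum: 7 + 6 + 4 + 3 + 5 + 0 + 3 + 2 + 2 + 1 + 0 = 33

33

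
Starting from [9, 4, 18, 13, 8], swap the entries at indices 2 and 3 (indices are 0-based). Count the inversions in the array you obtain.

Positions 2 and 3 hold 18 and 13; after swapping, the array is [9, 4, 13, 18, 8].
Element-by-element contributions:
9 → 4, 8 → 2
4 → none → 0
13 → 8 → 1
18 → 8 → 1
8 → none → 0
Sum: 2 + 0 + 1 + 1 + 0 = 4

There are 4 inversions.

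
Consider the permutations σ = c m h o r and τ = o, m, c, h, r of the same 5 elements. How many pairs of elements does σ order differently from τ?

Assign each item its position (1..5) in the first ordering, then rewrite the second ordering as that position sequence:
positions: c→1, m→2, h→3, o→4, r→5
second ordering as positions: [4, 2, 1, 3, 5]
Discordant pairs = inversions in this position sequence.
4: 2, 1, 3 → 3
2: 1 → 1
1: 0
3: 0
5: 0
Total: 3 + 1 + 0 + 0 + 0 = 4

Discordant pairs: 4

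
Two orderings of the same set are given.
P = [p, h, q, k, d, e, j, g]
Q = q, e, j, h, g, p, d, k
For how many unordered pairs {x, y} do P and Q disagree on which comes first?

Assign each item its position (1..8) in the first ordering, then rewrite the second ordering as that position sequence:
positions: p→1, h→2, q→3, k→4, d→5, e→6, j→7, g→8
second ordering as positions: [3, 6, 7, 2, 8, 1, 5, 4]
Discordant pairs = inversions in this position sequence.
3: 2, 1 → 2
6: 2, 1, 5, 4 → 4
7: 2, 1, 5, 4 → 4
2: 1 → 1
8: 1, 5, 4 → 3
1: 0
5: 4 → 1
4: 0
Total: 2 + 4 + 4 + 1 + 3 + 0 + 1 + 0 = 15

There are 15 disagreeing pairs.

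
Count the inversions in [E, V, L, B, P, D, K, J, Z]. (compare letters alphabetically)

Element-by-element contributions:
E → B, D → 2
V → L, B, P, D, K, J → 6
L → B, D, K, J → 4
B → none → 0
P → D, K, J → 3
D → none → 0
K → J → 1
J → none → 0
Z → none → 0
Sum: 2 + 6 + 4 + 0 + 3 + 0 + 1 + 0 + 0 = 16

Inversions: 16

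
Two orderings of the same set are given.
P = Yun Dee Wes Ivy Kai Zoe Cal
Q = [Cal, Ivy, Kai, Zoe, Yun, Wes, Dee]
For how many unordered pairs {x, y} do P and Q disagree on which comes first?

Assign each item its position (1..7) in the first ordering, then rewrite the second ordering as that position sequence:
positions: Yun→1, Dee→2, Wes→3, Ivy→4, Kai→5, Zoe→6, Cal→7
second ordering as positions: [7, 4, 5, 6, 1, 3, 2]
Discordant pairs = inversions in this position sequence.
7: 4, 5, 6, 1, 3, 2 → 6
4: 1, 3, 2 → 3
5: 1, 3, 2 → 3
6: 1, 3, 2 → 3
1: 0
3: 2 → 1
2: 0
Total: 6 + 3 + 3 + 3 + 0 + 1 + 0 = 16

16 disagreeing pairs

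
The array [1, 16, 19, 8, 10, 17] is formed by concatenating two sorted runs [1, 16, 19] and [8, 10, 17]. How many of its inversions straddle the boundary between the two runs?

5

Take each right-half value and tally the left-half values above it:
r = 8: 16, 19 → 2
r = 10: 16, 19 → 2
r = 17: 19 → 1
Cross-inversions: 2 + 2 + 1 = 5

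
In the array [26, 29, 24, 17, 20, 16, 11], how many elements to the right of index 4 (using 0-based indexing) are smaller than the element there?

The element at index 4 is 20.
Elements after it: 16, 11
Those smaller than 20: 16, 11

2 such elements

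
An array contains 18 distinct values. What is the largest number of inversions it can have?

153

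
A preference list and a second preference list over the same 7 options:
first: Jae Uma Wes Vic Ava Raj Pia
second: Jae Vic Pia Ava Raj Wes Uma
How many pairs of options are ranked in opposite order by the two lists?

11

Assign each item its position (1..7) in the first ordering, then rewrite the second ordering as that position sequence:
positions: Jae→1, Uma→2, Wes→3, Vic→4, Ava→5, Raj→6, Pia→7
second ordering as positions: [1, 4, 7, 5, 6, 3, 2]
Discordant pairs = inversions in this position sequence.
1: 0
4: 3, 2 → 2
7: 5, 6, 3, 2 → 4
5: 3, 2 → 2
6: 3, 2 → 2
3: 2 → 1
2: 0
Total: 0 + 2 + 4 + 2 + 2 + 1 + 0 = 11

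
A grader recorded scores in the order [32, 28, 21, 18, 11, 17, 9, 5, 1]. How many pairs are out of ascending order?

Element-by-element contributions:
32: 8
28: 7
21: 6
18: 5
11: 3
17: 3
9: 2
5: 1
1: 0
Sum: 8 + 7 + 6 + 5 + 3 + 3 + 2 + 1 + 0 = 35

Inversions: 35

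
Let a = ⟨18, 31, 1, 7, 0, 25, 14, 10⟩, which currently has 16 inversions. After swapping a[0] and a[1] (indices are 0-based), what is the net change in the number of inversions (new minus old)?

+1

Positions 0 and 1 hold 18 and 31; after swapping, the array is [31, 18, 1, 7, 0, 25, 14, 10].
Element-by-element contributions:
31: 7
18: 5
1: 1
7: 1
0: 0
25: 2
14: 1
10: 0
Sum: 7 + 5 + 1 + 1 + 0 + 2 + 1 + 0 = 17
Change: 17 − 16 = +1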